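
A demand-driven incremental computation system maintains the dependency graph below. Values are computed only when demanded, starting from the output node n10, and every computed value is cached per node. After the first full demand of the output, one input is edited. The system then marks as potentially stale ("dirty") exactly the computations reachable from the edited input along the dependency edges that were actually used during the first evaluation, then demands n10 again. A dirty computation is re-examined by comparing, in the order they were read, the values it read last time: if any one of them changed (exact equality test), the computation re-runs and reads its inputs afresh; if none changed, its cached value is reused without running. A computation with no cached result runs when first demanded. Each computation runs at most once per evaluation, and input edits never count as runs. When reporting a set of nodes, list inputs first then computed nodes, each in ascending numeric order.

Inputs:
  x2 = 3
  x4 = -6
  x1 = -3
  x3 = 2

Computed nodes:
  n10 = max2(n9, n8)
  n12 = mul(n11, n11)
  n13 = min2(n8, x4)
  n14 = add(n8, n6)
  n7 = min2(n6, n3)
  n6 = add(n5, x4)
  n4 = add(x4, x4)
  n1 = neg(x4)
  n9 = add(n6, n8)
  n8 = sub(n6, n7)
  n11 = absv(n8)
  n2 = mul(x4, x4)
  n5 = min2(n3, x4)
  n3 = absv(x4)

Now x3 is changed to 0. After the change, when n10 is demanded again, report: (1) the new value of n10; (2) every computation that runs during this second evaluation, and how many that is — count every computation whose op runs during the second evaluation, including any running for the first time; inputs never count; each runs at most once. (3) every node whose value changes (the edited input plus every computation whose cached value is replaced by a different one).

New value of n10: 0.
Computations that run: none — 0 in total.
Values that change: x3.
Key observation: x3 is never demanded by the output, so the edit triggers no recomputation at all.

First evaluation (everything demanded from the output):
  n3 = absv(-6) = 6
  n5 = min2(6, -6) = -6
  n6 = add(-6, -6) = -12
  n7 = min2(-12, 6) = -12
  n8 = sub(-12, -12) = 0
  n9 = add(-12, 0) = -12
  n10 = max2(-12, 0) = 0

Propagation after the edit:
  x3 feeds no computation that the output demands — nothing is marked dirty and nothing runs.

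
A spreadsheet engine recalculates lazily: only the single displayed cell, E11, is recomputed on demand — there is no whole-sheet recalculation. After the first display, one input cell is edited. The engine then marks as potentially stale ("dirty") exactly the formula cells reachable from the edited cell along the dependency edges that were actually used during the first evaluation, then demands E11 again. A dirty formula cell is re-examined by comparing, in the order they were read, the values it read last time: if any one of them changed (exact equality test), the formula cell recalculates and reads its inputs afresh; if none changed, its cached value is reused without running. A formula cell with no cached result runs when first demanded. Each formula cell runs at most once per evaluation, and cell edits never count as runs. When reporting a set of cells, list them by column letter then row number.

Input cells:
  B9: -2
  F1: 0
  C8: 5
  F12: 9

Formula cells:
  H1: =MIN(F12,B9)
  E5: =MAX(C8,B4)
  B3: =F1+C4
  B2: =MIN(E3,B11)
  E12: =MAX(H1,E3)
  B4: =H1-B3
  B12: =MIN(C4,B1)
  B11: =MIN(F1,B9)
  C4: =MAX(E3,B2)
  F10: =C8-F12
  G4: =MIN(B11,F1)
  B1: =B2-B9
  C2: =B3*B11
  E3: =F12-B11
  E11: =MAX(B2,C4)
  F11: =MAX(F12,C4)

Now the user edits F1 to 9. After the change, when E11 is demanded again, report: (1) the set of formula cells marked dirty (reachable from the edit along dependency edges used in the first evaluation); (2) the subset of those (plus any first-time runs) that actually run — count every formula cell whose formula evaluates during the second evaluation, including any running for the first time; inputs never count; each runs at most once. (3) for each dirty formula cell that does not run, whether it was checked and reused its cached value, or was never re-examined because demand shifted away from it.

Marked dirty: B2, B11, C4, E3, E11.
Formula cells that run: B11 — 1 in total.
Checked but reused from cache: B2, C4, E3, E11.
Key observation: the change is absorbed at B11 — it re-runs but produces the same value, and the output's value is unchanged.

First evaluation (everything demanded from the output):
  B11 = MIN(0, -2) = -2
  E3 = 9 - -2 = 11
  B2 = MIN(11, -2) = -2
  C4 = MAX(11, -2) = 11
  E11 = MAX(-2, 11) = 11

Propagation after the edit:
  B11: runs — F1 0->9; result -2 (same value as before).
  E3: checked — values it read are unchanged (F12 unchanged, B11 unchanged); reused cached 11 without running.
  B2: checked — values it read are unchanged (E3 unchanged, B11 unchanged); reused cached -2 without running.
  C4: checked — values it read are unchanged (E3 unchanged, B2 unchanged); reused cached 11 without running.
  E11: checked — values it read are unchanged (B2 unchanged, C4 unchanged); reused cached 11 without running.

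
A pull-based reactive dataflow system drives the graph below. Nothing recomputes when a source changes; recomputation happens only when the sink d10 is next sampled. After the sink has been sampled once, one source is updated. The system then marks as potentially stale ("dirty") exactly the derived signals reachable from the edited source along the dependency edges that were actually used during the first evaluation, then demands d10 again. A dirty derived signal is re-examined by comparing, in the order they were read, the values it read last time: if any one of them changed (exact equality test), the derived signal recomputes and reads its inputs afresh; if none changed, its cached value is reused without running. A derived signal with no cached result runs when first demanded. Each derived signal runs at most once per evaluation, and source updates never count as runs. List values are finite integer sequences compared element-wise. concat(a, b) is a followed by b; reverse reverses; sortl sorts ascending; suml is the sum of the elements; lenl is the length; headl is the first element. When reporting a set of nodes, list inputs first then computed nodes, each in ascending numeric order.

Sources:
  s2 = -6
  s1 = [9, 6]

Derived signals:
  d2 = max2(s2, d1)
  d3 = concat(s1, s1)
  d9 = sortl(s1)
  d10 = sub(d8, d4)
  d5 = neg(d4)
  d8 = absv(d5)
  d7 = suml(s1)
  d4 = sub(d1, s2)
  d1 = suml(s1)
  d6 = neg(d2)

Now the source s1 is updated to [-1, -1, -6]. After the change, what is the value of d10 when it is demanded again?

New value of d10: 4.

First evaluation (everything demanded from the output):
  d1 = suml([9, 6]) = 15
  d4 = sub(15, -6) = 21
  d5 = neg(21) = -21
  d8 = absv(-21) = 21
  d10 = sub(21, 21) = 0

Propagation after the edit:
  d1: runs — s1 [9, 6]->[-1, -1, -6]; result -8.
  d4: runs — d1 15->-8; result -2.
  d5: runs — d4 21->-2; result 2.
  d8: runs — d5 -21->2; result 2.
  d10: runs — d8 21->2; d4 21->-2; result 4.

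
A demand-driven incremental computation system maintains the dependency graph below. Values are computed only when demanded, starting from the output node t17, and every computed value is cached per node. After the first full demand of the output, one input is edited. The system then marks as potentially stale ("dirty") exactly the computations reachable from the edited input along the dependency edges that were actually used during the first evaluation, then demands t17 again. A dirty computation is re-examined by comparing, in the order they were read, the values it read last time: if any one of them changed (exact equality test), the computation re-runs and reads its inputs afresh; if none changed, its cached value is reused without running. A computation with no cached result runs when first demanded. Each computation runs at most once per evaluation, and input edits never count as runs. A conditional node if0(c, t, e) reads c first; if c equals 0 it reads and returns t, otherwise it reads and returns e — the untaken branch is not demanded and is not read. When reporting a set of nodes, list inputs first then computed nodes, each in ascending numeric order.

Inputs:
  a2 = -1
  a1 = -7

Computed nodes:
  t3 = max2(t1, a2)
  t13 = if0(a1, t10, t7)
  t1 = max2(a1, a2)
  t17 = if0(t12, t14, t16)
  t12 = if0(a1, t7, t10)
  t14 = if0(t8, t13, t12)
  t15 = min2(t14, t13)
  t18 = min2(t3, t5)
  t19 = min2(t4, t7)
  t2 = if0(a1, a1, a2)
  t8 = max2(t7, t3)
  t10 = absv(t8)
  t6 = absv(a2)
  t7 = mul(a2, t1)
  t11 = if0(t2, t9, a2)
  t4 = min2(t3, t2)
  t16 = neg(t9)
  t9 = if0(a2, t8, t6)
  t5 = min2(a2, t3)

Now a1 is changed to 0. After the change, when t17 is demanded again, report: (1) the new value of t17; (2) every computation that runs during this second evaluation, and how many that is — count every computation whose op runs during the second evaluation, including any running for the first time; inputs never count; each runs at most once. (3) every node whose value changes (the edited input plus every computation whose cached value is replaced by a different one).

First evaluation (everything demanded from the output):
  t1 = max2(-7, -1) = -1
  t3 = max2(-1, -1) = -1
  t6 = absv(-1) = 1
  t7 = mul(-1, -1) = 1
  t8 = max2(1, -1) = 1
  t9 = if0(a2=-1 -> else branch t6) = 1
  t10 = absv(1) = 1
  t12 = if0(a1=-7 -> else branch t10) = 1
  t16 = neg(1) = -1
  t17 = if0(t12=1 -> else branch t16) = -1

Propagation after the edit:
  t1: runs — a1 -7->0; result 0.
  t3: runs — t1 -1->0; result 0.
  t7: runs — t1 -1->0; result 0.
  t8: runs — t7 1->0; t3 -1->0; result 0.
  t10: runs — t8 1->0; result 0.
  t12: runs — a1 -7->0; t10 1->0; result 0.
  t13: demanded for the first time — runs, produces 0.
  t14: demanded for the first time — runs, produces 0.
  t17: runs — t12 1->0; result 0.

Key observation: a condition flipped, so demand reaches new nodes — t13, t14 run for the first time.

New value of t17: 0.
Computations that run: t1, t3, t7, t8, t10, t12, t13, t14, t17 — 9 in total.
Values that change: a1, t1, t3, t7, t8, t10, t12, t17.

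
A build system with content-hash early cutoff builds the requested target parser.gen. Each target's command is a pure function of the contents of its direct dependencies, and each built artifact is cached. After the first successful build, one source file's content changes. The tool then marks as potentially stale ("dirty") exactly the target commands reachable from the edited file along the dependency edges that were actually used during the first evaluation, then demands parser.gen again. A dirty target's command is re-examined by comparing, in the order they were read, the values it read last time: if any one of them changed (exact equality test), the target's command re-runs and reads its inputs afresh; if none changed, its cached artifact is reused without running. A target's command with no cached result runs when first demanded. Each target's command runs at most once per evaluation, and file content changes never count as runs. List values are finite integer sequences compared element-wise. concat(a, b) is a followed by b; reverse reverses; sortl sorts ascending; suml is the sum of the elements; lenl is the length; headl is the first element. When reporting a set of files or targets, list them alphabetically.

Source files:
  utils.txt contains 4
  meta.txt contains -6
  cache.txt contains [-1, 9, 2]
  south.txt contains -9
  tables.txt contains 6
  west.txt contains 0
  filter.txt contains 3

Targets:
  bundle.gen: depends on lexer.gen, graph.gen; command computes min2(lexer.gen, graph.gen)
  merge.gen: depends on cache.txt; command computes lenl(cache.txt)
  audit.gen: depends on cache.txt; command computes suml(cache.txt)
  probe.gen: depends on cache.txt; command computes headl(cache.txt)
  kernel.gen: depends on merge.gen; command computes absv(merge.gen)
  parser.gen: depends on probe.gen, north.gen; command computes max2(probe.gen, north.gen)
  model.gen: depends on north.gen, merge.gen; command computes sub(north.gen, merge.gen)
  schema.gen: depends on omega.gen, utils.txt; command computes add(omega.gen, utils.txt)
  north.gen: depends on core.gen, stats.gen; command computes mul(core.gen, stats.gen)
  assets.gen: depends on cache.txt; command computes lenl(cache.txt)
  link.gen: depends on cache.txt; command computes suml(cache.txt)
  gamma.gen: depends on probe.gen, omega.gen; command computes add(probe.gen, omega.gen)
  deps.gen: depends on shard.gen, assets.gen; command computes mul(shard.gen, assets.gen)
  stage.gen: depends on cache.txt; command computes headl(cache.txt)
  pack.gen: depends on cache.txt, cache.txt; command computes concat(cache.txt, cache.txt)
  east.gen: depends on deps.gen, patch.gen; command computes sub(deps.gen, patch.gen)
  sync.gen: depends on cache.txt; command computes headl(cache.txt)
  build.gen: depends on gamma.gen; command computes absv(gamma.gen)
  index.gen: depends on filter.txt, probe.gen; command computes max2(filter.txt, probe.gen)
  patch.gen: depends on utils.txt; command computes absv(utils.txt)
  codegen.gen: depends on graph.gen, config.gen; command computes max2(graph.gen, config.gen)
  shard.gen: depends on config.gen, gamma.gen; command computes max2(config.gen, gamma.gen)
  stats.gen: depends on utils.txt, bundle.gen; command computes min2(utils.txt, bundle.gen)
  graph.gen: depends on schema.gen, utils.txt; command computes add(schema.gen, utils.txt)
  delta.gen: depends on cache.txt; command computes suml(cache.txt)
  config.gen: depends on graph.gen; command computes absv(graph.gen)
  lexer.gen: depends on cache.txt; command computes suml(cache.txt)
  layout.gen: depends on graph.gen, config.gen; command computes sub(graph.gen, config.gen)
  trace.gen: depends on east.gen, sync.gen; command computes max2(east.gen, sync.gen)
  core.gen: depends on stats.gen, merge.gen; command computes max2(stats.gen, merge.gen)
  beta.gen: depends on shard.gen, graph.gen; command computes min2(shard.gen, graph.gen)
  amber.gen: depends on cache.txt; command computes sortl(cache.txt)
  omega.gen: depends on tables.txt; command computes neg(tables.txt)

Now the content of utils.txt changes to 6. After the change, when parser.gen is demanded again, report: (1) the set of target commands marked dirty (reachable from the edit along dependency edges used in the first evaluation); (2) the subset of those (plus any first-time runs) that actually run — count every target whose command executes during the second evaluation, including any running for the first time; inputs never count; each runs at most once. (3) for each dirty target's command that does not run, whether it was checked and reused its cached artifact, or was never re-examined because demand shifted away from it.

First evaluation (everything demanded from the output):
  lexer.gen = suml([-1, 9, 2]) = 10
  merge.gen = lenl([-1, 9, 2]) = 3
  omega.gen = neg(6) = -6
  probe.gen = headl([-1, 9, 2]) = -1
  schema.gen = add(-6, 4) = -2
  graph.gen = add(-2, 4) = 2
  bundle.gen = min2(10, 2) = 2
  stats.gen = min2(4, 2) = 2
  core.gen = max2(2, 3) = 3
  north.gen = mul(3, 2) = 6
  parser.gen = max2(-1, 6) = 6

Propagation after the edit:
  schema.gen: runs — utils.txt 4->6; result 0.
  graph.gen: runs — schema.gen -2->0; utils.txt 4->6; result 6.
  bundle.gen: runs — graph.gen 2->6; result 6.
  stats.gen: runs — utils.txt 4->6; bundle.gen 2->6; result 6.
  core.gen: runs — stats.gen 2->6; result 6.
  north.gen: runs — core.gen 3->6; stats.gen 2->6; result 36.
  parser.gen: runs — north.gen 6->36; result 36.

Marked dirty: bundle.gen, core.gen, graph.gen, north.gen, parser.gen, schema.gen, stats.gen.
Target commands that run: bundle.gen, core.gen, graph.gen, north.gen, parser.gen, schema.gen, stats.gen — 7 in total.
Every dirty target's command ran.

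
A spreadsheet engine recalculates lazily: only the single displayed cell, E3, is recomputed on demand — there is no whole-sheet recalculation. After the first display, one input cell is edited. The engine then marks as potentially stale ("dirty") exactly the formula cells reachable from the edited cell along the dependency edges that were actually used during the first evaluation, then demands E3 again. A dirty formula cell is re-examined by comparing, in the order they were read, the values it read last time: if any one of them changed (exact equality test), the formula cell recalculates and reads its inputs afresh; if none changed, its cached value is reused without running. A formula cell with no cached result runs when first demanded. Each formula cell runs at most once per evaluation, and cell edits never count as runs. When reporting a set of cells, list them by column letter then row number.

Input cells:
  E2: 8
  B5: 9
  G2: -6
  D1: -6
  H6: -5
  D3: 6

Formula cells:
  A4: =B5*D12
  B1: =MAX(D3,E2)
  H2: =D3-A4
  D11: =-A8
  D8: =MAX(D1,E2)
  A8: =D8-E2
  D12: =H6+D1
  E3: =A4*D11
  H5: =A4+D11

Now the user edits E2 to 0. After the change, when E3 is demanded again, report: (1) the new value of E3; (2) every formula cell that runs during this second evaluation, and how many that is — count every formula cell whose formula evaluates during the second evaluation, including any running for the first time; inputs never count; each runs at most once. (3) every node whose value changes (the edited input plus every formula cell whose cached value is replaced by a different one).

New value of E3: 0.
Formula cells that run: A8, D8 — 2 in total.
Values that change: D8, E2.
Key observation: the change is absorbed at A8 — it re-runs but produces the same value, and the output's value is unchanged.

First evaluation (everything demanded from the output):
  D8 = MAX(-6, 8) = 8
  A8 = 8 - 8 = 0
  D11 = -(0) = 0
  D12 = -5 + -6 = -11
  A4 = 9 * -11 = -99
  E3 = -99 * 0 = 0

Propagation after the edit:
  D8: runs — E2 8->0; result 0.
  A8: runs — D8 8->0; E2 8->0; result 0 (same value as before).
  D11: checked — values it read are unchanged (A8 unchanged); reused cached 0 without running.
  E3: checked — values it read are unchanged (A4 unchanged, D11 unchanged); reused cached 0 without running.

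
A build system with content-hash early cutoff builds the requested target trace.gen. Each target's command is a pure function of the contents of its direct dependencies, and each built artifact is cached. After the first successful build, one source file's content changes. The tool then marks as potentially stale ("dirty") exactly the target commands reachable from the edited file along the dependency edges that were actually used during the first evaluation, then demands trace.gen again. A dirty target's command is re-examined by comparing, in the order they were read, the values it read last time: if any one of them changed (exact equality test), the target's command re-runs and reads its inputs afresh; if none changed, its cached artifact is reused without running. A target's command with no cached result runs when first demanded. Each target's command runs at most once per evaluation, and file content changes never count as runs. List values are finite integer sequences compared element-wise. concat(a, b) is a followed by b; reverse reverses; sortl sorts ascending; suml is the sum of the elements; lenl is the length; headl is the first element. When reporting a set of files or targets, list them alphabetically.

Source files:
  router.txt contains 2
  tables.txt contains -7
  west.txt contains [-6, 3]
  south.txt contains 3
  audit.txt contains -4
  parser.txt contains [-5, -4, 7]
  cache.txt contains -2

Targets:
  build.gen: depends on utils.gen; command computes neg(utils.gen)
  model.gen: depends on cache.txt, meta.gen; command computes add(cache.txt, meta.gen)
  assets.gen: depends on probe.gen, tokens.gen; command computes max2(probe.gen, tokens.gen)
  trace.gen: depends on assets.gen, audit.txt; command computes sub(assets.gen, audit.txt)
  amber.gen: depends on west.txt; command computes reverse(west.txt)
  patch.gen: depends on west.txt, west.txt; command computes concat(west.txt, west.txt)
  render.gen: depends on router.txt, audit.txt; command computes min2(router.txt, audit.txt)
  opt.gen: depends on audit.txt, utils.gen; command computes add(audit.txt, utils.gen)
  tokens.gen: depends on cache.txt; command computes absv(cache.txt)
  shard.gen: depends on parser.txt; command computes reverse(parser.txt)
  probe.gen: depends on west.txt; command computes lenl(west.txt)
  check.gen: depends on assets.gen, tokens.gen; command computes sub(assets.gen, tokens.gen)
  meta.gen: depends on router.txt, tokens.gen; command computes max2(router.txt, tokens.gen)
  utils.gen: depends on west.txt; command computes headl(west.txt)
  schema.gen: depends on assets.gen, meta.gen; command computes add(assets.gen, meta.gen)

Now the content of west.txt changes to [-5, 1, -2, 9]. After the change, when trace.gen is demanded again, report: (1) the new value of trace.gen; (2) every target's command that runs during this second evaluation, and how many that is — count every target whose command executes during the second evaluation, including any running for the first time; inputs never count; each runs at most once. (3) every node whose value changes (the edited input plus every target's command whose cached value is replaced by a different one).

First evaluation (everything demanded from the output):
  probe.gen = lenl([-6, 3]) = 2
  tokens.gen = absv(-2) = 2
  assets.gen = max2(2, 2) = 2
  trace.gen = sub(2, -4) = 6

Propagation after the edit:
  probe.gen: runs — west.txt [-6, 3]->[-5, 1, -2, 9]; result 4.
  assets.gen: runs — probe.gen 2->4; result 4.
  trace.gen: runs — assets.gen 2->4; result 8.

New value of trace.gen: 8.
Target commands that run: assets.gen, probe.gen, trace.gen — 3 in total.
Values that change: assets.gen, probe.gen, trace.gen, west.txt.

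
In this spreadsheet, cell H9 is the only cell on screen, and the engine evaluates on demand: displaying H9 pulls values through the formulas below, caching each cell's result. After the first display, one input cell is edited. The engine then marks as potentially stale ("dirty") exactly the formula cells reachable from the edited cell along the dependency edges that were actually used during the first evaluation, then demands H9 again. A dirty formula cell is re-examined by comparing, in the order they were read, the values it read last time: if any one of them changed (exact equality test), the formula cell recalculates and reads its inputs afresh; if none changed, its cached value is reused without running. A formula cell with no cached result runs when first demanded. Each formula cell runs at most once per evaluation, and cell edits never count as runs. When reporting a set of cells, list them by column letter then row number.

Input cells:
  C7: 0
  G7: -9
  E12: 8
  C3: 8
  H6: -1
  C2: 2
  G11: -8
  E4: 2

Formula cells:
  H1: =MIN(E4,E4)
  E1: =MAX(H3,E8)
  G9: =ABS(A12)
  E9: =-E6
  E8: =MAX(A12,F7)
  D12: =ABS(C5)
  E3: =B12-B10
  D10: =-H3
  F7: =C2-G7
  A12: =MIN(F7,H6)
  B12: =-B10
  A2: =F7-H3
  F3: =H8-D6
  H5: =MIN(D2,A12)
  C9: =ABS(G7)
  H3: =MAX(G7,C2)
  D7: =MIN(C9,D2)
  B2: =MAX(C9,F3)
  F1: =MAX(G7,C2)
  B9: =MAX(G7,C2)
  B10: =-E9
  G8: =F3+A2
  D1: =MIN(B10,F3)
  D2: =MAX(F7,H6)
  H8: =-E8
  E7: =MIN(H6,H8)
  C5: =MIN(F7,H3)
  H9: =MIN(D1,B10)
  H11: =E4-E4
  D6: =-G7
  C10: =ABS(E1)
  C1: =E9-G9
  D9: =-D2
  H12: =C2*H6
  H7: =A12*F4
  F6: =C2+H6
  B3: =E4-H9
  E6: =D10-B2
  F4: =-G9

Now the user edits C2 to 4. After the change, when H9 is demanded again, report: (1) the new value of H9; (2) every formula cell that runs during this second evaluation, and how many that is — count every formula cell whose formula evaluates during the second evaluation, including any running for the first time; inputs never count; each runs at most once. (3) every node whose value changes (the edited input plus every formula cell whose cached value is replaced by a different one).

H9 now evaluates to -22.
Run set: A12, B2, B10, D1, D10, E6, E8, E9, F3, F7, H3, H8, H9 (13 run).
Changed values: B10, C2, D1, D10, E6, E8, E9, F3, F7, H3, H8, H9.

Initial pass — values computed on the first demand:
  C9 = ABS(-9) = 9
  D6 = -(-9) = 9
  F7 = 2 - -9 = 11
  A12 = MIN(11, -1) = -1
  E8 = MAX(-1, 11) = 11
  H3 = MAX(-9, 2) = 2
  D10 = -(2) = -2
  H8 = -(11) = -11
  F3 = -11 - 9 = -20
  B2 = MAX(9, -20) = 9
  E6 = -2 - 9 = -11
  E9 = -(-11) = 11
  B10 = -(11) = -11
  D1 = MIN(-11, -20) = -20
  H9 = MIN(-20, -11) = -20

Second demand — change propagation:
  F7: re-runs because C2 2->4; new result 13.
  A12: re-runs because F7 11->13; new result -1 (unchanged).
  E8: re-runs because F7 11->13; new result 13.
  H3: re-runs because C2 2->4; new result 4.
  D10: re-runs because H3 2->4; new result -4.
  H8: re-runs because E8 11->13; new result -13.
  F3: re-runs because H8 -11->-13; new result -22.
  B2: re-runs because F3 -20->-22; new result 9 (unchanged).
  E6: re-runs because D10 -2->-4; new result -13.
  E9: re-runs because E6 -11->-13; new result 13.
  B10: re-runs because E9 11->13; new result -13.
  D1: re-runs because B10 -11->-13; F3 -20->-22; new result -22.
  H9: re-runs because D1 -20->-22; B10 -11->-13; new result -22.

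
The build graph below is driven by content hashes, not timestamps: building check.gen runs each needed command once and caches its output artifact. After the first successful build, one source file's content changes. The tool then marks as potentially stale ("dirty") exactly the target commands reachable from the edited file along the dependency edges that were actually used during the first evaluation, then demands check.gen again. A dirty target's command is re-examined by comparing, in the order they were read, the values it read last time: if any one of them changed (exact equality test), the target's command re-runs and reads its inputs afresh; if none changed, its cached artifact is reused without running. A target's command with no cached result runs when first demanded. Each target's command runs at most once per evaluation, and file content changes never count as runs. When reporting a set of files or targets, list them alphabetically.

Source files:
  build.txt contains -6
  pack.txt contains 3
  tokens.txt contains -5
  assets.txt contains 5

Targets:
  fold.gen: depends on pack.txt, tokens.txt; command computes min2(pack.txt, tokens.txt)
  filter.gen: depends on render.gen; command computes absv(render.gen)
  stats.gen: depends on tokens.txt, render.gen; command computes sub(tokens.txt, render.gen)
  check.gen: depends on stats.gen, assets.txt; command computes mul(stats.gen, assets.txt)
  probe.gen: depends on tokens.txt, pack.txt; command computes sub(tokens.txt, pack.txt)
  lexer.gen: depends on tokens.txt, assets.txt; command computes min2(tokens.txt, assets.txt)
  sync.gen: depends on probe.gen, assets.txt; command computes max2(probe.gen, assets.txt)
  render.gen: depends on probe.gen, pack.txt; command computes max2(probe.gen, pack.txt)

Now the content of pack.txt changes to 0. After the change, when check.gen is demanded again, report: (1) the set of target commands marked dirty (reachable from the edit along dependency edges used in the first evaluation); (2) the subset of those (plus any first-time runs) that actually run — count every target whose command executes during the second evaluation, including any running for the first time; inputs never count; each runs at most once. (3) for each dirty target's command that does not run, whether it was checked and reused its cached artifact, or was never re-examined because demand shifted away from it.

Dirty set: check.gen, probe.gen, render.gen, stats.gen.
Run set: check.gen, probe.gen, render.gen, stats.gen (4 run).
All dirty target commands ended up running.

Initial pass — values computed on the first demand:
  probe.gen = sub(-5, 3) = -8
  render.gen = max2(-8, 3) = 3
  stats.gen = sub(-5, 3) = -8
  check.gen = mul(-8, 5) = -40

Second demand — change propagation:
  probe.gen: re-runs because pack.txt 3->0; new result -5.
  render.gen: re-runs because probe.gen -8->-5; pack.txt 3->0; new result 0.
  stats.gen: re-runs because render.gen 3->0; new result -5.
  check.gen: re-runs because stats.gen -8->-5; new result -25.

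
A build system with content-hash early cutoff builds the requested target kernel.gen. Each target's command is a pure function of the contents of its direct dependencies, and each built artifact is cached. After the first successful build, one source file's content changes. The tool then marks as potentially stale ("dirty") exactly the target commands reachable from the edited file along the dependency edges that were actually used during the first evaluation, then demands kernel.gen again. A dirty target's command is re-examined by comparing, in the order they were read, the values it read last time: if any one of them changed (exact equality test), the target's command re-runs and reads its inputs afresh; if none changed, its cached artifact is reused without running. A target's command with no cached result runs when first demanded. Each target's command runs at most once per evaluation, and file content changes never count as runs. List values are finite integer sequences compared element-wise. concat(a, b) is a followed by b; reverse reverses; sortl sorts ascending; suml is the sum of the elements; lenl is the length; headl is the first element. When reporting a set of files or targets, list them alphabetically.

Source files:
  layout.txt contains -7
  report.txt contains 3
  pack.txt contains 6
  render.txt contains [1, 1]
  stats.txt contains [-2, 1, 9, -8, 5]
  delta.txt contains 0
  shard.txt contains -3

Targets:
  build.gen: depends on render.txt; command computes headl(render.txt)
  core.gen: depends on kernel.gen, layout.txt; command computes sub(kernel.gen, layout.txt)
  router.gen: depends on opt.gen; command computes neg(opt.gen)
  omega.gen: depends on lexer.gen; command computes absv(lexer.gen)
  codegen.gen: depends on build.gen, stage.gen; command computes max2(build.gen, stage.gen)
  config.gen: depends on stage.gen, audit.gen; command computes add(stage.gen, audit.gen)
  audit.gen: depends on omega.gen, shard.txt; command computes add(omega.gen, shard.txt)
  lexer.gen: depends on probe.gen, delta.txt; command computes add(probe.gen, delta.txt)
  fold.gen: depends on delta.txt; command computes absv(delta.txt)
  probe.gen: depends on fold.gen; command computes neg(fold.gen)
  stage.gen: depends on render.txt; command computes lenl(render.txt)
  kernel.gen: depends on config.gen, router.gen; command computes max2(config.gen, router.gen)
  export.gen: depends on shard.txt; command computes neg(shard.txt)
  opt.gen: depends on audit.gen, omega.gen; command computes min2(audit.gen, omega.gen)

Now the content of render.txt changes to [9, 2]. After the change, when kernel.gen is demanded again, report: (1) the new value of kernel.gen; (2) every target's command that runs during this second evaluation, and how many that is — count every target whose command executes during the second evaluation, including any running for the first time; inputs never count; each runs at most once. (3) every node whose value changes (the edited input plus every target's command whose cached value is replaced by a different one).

First evaluation (everything demanded from the output):
  fold.gen = absv(0) = 0
  probe.gen = neg(0) = 0
  lexer.gen = add(0, 0) = 0
  omega.gen = absv(0) = 0
  audit.gen = add(0, -3) = -3
  opt.gen = min2(-3, 0) = -3
  router.gen = neg(-3) = 3
  stage.gen = lenl([1, 1]) = 2
  config.gen = add(2, -3) = -1
  kernel.gen = max2(-1, 3) = 3

Propagation after the edit:
  stage.gen: runs — render.txt [1, 1]->[9, 2]; result 2 (same value as before).
  config.gen: checked — values it read are unchanged (stage.gen unchanged, audit.gen unchanged); reused cached -1 without running.
  kernel.gen: checked — values it read are unchanged (config.gen unchanged, router.gen unchanged); reused cached 3 without running.

Key observation: the change is absorbed at stage.gen — it re-runs but produces the same value, and the output's value is unchanged.

New value of kernel.gen: 3.
Target commands that run: stage.gen — 1 in total.
Values that change: render.txt.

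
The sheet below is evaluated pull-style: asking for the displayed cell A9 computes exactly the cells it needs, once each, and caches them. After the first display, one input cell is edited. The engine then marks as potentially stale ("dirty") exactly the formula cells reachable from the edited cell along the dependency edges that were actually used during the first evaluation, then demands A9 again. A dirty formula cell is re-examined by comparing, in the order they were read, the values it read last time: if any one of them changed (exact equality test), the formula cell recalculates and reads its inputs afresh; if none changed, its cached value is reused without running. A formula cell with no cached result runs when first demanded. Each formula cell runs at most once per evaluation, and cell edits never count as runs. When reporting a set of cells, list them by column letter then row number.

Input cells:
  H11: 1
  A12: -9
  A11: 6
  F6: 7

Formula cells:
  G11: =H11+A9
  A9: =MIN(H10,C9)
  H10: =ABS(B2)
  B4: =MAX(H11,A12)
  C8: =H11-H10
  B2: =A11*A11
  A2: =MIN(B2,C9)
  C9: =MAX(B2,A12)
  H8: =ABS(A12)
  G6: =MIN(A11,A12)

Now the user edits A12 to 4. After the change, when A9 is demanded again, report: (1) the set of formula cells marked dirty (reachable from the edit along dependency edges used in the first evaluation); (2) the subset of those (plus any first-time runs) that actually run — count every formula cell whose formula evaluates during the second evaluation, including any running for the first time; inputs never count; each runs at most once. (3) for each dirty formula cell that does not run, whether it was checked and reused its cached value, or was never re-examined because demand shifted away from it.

The edit dirties: A9, C9.
1 formula cells run: C9.
Cache hits after checking: A9.
Note the absorption at C9: it re-runs yet its value is the same, leaving the output's value untouched.

First demand of the output computes:
  B2 = 6 * 6 = 36
  C9 = MAX(36, -9) = 36
  H10 = ABS(36) = 36
  A9 = MIN(36, 36) = 36

After the edit, cleaning proceeds:
  C9: a read changed (A12 -9->4) — executes, giving 36 — identical to its old value.
  A9: dirty, but its reads are unchanged (H10 unchanged, C9 unchanged); cached 36 stands.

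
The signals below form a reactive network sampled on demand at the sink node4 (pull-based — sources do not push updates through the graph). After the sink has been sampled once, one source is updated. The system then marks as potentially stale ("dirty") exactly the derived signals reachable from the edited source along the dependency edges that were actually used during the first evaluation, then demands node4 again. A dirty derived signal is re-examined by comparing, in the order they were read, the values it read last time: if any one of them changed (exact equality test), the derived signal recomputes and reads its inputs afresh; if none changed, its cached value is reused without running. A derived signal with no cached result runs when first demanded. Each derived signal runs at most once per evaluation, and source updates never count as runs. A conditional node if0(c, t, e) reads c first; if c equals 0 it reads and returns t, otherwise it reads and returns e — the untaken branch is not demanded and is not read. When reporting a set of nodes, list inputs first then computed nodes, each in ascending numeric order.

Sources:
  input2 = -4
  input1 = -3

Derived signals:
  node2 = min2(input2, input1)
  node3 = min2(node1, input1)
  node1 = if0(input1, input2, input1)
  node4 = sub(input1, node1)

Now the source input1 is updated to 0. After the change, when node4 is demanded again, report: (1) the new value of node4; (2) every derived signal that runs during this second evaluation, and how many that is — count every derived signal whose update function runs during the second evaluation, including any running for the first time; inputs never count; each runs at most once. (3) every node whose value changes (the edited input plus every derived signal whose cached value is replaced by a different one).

node4 now evaluates to 4.
Run set: node1, node4 (2 run).
Changed values: input1, node1, node4.

Initial pass — values computed on the first demand:
  node1 = if0(input1=-3 -> else branch input1) = -3
  node4 = sub(-3, -3) = 0

Second demand — change propagation:
  node1: re-runs because input1 -3->0; input1 -3->0; new result -4.
  node4: re-runs because input1 -3->0; node1 -3->-4; new result 4.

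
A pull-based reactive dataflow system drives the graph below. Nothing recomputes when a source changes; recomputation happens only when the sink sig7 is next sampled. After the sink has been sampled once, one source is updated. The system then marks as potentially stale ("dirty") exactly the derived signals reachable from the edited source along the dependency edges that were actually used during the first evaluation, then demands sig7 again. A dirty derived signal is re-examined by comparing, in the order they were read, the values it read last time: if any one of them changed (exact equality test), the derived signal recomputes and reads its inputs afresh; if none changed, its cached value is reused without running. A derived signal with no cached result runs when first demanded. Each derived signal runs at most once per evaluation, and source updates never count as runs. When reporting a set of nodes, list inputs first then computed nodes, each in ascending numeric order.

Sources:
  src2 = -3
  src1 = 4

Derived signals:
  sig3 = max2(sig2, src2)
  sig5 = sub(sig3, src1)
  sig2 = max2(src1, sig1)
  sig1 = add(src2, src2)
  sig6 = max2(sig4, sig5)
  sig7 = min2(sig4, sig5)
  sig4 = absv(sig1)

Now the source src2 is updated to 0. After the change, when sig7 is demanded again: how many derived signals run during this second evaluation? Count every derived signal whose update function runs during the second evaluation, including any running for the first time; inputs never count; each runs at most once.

Derived signals that run: sig1, sig2, sig3, sig4, sig7 — 5 in total.
Key observation: the cutoff stops propagation at sig5 — its inputs' values are unchanged, so it reuses its cache.

First evaluation (everything demanded from the output):
  sig1 = add(-3, -3) = -6
  sig2 = max2(4, -6) = 4
  sig3 = max2(4, -3) = 4
  sig4 = absv(-6) = 6
  sig5 = sub(4, 4) = 0
  sig7 = min2(6, 0) = 0

Propagation after the edit:
  sig1: runs — src2 -3->0; src2 -3->0; result 0.
  sig2: runs — sig1 -6->0; result 4 (same value as before).
  sig3: runs — src2 -3->0; result 4 (same value as before).
  sig4: runs — sig1 -6->0; result 0.
  sig5: checked — values it read are unchanged (sig3 unchanged, src1 unchanged); reused cached 0 without running.
  sig7: runs — sig4 6->0; result 0 (same value as before).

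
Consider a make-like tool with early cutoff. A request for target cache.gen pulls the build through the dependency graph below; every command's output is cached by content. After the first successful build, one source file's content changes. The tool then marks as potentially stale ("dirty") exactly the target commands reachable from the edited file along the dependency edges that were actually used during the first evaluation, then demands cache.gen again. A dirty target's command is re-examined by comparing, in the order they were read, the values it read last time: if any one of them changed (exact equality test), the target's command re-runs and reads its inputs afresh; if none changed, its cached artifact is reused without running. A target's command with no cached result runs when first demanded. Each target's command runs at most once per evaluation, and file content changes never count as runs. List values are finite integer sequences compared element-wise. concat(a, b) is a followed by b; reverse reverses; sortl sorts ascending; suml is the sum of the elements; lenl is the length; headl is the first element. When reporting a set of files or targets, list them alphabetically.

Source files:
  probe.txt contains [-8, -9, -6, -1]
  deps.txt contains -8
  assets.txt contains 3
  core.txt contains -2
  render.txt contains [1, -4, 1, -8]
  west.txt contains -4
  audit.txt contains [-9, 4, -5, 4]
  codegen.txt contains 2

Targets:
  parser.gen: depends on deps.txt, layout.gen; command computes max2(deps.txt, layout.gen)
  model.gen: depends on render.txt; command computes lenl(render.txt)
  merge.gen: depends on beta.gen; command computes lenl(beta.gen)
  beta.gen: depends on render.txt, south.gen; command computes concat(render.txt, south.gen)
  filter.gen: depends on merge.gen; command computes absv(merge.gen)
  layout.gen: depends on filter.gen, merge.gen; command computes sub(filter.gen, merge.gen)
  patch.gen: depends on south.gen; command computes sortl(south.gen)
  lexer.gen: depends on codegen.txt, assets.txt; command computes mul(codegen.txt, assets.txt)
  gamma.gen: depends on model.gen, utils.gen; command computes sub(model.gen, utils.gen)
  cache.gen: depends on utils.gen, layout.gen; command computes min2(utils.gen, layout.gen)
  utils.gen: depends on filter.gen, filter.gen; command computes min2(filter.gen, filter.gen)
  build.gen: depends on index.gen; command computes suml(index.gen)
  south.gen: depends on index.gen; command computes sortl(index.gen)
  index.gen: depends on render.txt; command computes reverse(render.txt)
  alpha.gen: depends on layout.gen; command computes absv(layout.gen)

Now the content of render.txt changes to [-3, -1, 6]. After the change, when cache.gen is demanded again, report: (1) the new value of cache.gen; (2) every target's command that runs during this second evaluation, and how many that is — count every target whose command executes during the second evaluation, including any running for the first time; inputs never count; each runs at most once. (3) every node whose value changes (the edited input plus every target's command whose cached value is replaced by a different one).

First demand of the output computes:
  index.gen = reverse([1, -4, 1, -8]) = [-8, 1, -4, 1]
  south.gen = sortl([-8, 1, -4, 1]) = [-8, -4, 1, 1]
  beta.gen = concat([1, -4, 1, -8], [-8, -4, 1, 1]) = [1, -4, 1, -8, -8, -4, 1, 1]
  merge.gen = lenl([1, -4, 1, -8, -8, -4, 1, 1]) = 8
  filter.gen = absv(8) = 8
  layout.gen = sub(8, 8) = 0
  utils.gen = min2(8, 8) = 8
  cache.gen = min2(8, 0) = 0

After the edit, cleaning proceeds:
  index.gen: a read changed (render.txt [1, -4, 1, -8]->[-3, -1, 6]) — executes, giving [6, -1, -3].
  south.gen: a read changed (index.gen [-8, 1, -4, 1]->[6, -1, -3]) — executes, giving [-3, -1, 6].
  beta.gen: a read changed (render.txt [1, -4, 1, -8]->[-3, -1, 6]; south.gen [-8, -4, 1, 1]->[-3, -1, 6]) — executes, giving [-3, -1, 6, -3, -1, 6].
  merge.gen: a read changed (beta.gen [1, -4, 1, -8, -8, -4, 1, 1]->[-3, -1, 6, -3, -1, 6]) — executes, giving 6.
  filter.gen: a read changed (merge.gen 8->6) — executes, giving 6.
  layout.gen: a read changed (filter.gen 8->6; merge.gen 8->6) — executes, giving 0 — identical to its old value.
  utils.gen: a read changed (filter.gen 8->6; filter.gen 8->6) — executes, giving 6.
  cache.gen: a read changed (utils.gen 8->6) — executes, giving 0 — identical to its old value.

Demanding cache.gen again yields 0.
8 target commands run: beta.gen, cache.gen, filter.gen, index.gen, layout.gen, merge.gen, south.gen, utils.gen.
The nodes whose values change: beta.gen, filter.gen, index.gen, merge.gen, render.txt, south.gen, utils.gen.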